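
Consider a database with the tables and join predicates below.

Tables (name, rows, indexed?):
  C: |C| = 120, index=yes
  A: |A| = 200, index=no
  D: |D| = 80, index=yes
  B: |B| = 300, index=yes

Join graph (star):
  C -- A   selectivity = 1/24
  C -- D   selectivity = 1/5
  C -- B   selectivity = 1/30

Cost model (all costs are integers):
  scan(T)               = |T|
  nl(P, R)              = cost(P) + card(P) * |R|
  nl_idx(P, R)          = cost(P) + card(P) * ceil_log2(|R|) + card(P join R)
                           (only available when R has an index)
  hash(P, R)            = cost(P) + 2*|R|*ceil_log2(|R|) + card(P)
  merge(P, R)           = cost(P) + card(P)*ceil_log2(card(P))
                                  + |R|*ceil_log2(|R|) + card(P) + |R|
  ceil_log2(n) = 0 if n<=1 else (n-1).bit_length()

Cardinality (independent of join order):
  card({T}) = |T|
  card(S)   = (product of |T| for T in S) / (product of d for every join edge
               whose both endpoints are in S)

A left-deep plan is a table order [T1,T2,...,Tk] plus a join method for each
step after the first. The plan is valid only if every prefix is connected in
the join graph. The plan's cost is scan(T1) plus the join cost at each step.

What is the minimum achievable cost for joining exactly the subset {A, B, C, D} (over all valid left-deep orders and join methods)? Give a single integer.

Selinger DP over subsets of {A,B,C,D}:
  {C}: scan cost=120, card=120
  {A}: scan cost=200, card=200
  {D}: scan cost=80, card=80
  {B}: scan cost=300, card=300
  {AC}: card=1000; try (C,hash)→2080, (C,nl_idx)→2600, (A,merge)→2880, (C,merge)→2960, (A,hash)→3440, (A,nl)→24120 …(+1); best=2080 via (C,hash)
  {CD}: card=1920; try (D,hash)→1360, (C,merge)→1680, (D,merge)→1720, (C,hash)→1840, (C,nl_idx)→2560, (D,nl_idx)→2880 …(+2); best=1360 via (D,hash)
  {BC}: card=1200; try (C,hash)→2280, (B,nl_idx)→2400, (C,nl_idx)→3600, (B,merge)→4080, (C,merge)→4260, (B,hash)→5640 …(+2); best=2280 via (C,hash)
  {ACD}: card=16000; try (D,hash)→4200, (A,hash)→6480, (D,merge)→13720, (D,nl_idx)→25080, (A,merge)→26200, (D,nl)→82080 …(+1); best=4200 via (D,hash)
  {ABC}: card=10000; try (A,hash)→6680, (B,hash)→8480, (B,merge)→16080, (A,merge)→18480, (B,nl_idx)→21080, (A,nl)→242280 …(+1); best=6680 via (A,hash)
  {BCD}: card=19200; try (D,hash)→4600, (B,hash)→8680, (D,merge)→17320, (B,merge)→27400, (D,nl_idx)→29880, (B,nl_idx)→37840 …(+2); best=4600 via (D,hash)
  {ABCD}: card=160000; try (D,hash)→17800, (B,hash)→25600, (A,hash)→27000, (D,merge)→157320, (D,nl_idx)→236680, (B,merge)→247200 …(+5); best=17800 via (D,hash)

17800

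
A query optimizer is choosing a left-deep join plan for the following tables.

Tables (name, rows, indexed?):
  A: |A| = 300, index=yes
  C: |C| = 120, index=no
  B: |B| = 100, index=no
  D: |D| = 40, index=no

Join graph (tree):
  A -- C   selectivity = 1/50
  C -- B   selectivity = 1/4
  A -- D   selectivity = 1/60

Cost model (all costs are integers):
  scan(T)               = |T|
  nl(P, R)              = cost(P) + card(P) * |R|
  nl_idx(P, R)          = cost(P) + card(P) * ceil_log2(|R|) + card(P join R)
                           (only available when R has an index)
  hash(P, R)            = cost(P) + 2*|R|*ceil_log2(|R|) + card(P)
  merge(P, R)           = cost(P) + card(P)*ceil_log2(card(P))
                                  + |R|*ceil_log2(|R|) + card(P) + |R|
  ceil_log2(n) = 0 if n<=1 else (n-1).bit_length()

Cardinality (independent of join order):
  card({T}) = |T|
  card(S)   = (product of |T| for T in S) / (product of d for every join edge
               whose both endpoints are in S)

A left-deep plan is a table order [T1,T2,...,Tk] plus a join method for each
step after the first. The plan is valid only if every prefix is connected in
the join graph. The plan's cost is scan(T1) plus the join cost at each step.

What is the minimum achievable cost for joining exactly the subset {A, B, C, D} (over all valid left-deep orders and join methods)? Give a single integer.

4360

Selinger DP over subsets of {A,B,C,D}:
  {A}: scan cost=300, card=300
  {C}: scan cost=120, card=120
  {B}: scan cost=100, card=100
  {D}: scan cost=40, card=40
  {AC}: card=720; try (A,nl_idx)→1920, (C,hash)→2280, (A,merge)→4080, (C,merge)→4260, (A,hash)→5640, (A,nl)→36120 …(+1); best=1920 via (A,nl_idx)
  {AD}: card=200; try (A,nl_idx)→600, (D,hash)→1080, (A,merge)→3320, (D,merge)→3580, (A,hash)→5480, (A,nl)→12040 …(+1); best=600 via (A,nl_idx)
  {BC}: card=3000; try (B,hash)→1640, (C,merge)→1860, (C,hash)→1880, (B,merge)→1880, (C,nl)→12100, (B,nl)→12120; best=1640 via (B,hash)
  {ABC}: card=18000; try (B,hash)→4040, (A,hash)→10040, (B,merge)→10640, (A,merge)→43640, (A,nl_idx)→46640, (B,nl)→73920 …(+1); best=4040 via (B,hash)
  {ACD}: card=480; try (C,hash)→2480, (D,hash)→3120, (C,merge)→3360, (D,merge)→10120, (C,nl)→24600, (D,nl)→30720; best=2480 via (C,hash)
  {ABCD}: card=12000; try (B,hash)→4360, (B,merge)→8080, (D,hash)→22520, (B,nl)→50480, (D,merge)→292320, (D,nl)→724040; best=4360 via (B,hash)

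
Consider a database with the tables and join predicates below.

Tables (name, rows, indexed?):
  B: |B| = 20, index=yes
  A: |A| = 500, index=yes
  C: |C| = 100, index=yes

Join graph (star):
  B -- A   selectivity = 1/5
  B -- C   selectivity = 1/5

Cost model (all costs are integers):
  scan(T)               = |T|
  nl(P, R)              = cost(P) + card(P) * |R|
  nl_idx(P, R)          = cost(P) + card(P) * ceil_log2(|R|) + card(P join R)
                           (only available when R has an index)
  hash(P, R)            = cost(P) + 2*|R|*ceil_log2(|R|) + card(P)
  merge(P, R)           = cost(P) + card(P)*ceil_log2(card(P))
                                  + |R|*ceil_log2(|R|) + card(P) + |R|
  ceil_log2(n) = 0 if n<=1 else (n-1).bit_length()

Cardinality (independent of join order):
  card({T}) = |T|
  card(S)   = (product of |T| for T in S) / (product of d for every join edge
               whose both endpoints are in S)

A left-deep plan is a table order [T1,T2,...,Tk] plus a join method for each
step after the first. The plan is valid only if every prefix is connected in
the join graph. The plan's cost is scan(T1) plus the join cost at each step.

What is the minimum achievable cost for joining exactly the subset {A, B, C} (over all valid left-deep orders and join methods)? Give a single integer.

4600

Selinger DP over subsets of {A,B,C}:
  {B}: scan cost=20, card=20
  {A}: scan cost=500, card=500
  {C}: scan cost=100, card=100
  {AB}: card=2000; try (B,hash)→1200, (A,nl_idx)→2200, (B,nl_idx)→5000, (A,merge)→5140, (B,merge)→5620, (A,hash)→9040 …(+2); best=1200 via (B,hash)
  {BC}: card=400; try (B,hash)→400, (C,nl_idx)→560, (C,merge)→940, (B,nl_idx)→1000, (B,merge)→1020, (C,hash)→1440 …(+2); best=400 via (B,hash)
  {ABC}: card=40000; try (C,hash)→4600, (A,merge)→9400, (A,hash)→9800, (C,merge)→26000, (A,nl_idx)→44000, (C,nl_idx)→55200 …(+2); best=4600 via (C,hash)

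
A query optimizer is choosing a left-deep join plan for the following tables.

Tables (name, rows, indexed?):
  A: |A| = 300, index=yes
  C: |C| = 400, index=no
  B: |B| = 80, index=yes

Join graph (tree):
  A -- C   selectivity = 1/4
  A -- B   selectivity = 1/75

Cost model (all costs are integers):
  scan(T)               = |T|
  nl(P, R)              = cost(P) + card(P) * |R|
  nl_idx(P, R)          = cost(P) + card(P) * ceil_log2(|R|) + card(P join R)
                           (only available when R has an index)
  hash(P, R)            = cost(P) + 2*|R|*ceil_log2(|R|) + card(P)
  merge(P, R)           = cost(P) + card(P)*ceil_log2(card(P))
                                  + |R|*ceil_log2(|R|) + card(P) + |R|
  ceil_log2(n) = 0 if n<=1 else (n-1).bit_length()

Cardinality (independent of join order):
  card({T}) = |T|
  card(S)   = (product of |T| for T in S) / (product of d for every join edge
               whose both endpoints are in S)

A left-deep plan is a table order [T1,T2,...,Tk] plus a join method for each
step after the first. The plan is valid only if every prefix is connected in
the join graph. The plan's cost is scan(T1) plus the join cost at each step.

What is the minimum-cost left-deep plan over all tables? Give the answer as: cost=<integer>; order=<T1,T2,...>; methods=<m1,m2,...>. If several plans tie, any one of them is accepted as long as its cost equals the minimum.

Selinger DP (subsets sized 1..n):
  {A}: scan cost=300, card=300
  {C}: scan cost=400, card=400
  {B}: scan cost=80, card=80
  {AC}: card=30000; try (A,hash)→6200, (C,merge)→7300, (A,merge)→7400, (C,hash)→7800, (A,nl_idx)→34000, (C,nl)→120300 …(+1); best=6200 via (A,hash)
  {AB}: card=320; try (A,nl_idx)→1120, (B,hash)→1720, (B,nl_idx)→2720, (A,merge)→3720, (B,merge)→3940, (A,hash)→5560 …(+2); best=1120 via (A,nl_idx)
  {ABC}: card=32000; try (C,merge)→8320, (C,hash)→8640, (B,hash)→37320, (C,nl)→129120, (B,nl_idx)→248200, (B,merge)→486840 …(+1); best=8320 via (C,merge)

cost=8320; order=B,A,C; methods=nl_idx,merge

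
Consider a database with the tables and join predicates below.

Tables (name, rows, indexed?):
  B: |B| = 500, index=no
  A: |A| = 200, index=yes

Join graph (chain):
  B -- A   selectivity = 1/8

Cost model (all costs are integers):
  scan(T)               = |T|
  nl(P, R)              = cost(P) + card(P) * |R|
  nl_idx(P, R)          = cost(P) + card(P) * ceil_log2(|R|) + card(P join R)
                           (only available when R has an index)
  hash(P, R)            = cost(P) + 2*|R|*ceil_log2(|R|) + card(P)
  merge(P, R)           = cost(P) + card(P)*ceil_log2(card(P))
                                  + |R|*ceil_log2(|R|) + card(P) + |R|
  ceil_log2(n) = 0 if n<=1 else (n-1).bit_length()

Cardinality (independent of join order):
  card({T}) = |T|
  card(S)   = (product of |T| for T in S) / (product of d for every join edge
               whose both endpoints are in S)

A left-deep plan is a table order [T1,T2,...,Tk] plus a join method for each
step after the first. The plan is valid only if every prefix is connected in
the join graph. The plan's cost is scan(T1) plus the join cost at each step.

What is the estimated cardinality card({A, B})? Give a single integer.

12500

Tables in S: A(200), B(500)
Edges inside S: B-A(d=8)
numerator = 200 * 500 = 100000
denominator = 8 = 8
card(S) = 100000 / 8 = 12500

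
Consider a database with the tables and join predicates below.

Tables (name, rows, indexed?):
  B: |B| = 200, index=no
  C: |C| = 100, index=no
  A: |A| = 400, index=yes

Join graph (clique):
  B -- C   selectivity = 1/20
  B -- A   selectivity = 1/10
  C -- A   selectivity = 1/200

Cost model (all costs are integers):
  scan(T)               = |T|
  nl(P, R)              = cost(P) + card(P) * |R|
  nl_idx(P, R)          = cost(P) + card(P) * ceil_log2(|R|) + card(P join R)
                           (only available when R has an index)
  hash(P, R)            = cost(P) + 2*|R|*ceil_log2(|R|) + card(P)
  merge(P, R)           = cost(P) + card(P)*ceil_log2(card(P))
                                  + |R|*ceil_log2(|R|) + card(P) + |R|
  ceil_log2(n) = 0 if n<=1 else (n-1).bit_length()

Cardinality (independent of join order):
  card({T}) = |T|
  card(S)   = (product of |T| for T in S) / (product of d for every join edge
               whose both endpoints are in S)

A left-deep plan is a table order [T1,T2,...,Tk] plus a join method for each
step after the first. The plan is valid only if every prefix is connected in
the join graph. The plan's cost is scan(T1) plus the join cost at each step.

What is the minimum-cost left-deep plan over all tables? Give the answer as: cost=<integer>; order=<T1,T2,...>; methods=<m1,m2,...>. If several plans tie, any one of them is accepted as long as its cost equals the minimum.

Selinger DP (subsets sized 1..n):
  {B}: scan cost=200, card=200
  {C}: scan cost=100, card=100
  {A}: scan cost=400, card=400
  {BC}: card=1000; try (C,hash)→1800, (B,merge)→2700, (C,merge)→2800, (B,hash)→3400, (B,nl)→20100, (C,nl)→20200; best=1800 via (C,hash)
  {AB}: card=8000; try (B,hash)→4000, (A,merge)→6000, (B,merge)→6200, (A,hash)→7600, (A,nl_idx)→10000, (A,nl)→80200 …(+1); best=4000 via (B,hash)
  {AC}: card=200; try (A,nl_idx)→1200, (C,hash)→2200, (A,merge)→4900, (C,merge)→5200, (A,hash)→7400, (A,nl)→40100 …(+1); best=1200 via (A,nl_idx)
  {ABC}: card=200; try (B,hash)→4600, (B,merge)→4800, (A,hash)→10000, (A,nl_idx)→11000, (C,hash)→13400, (A,merge)→16800 …(+4); best=4600 via (B,hash)

cost=4600; order=C,A,B; methods=nl_idx,hash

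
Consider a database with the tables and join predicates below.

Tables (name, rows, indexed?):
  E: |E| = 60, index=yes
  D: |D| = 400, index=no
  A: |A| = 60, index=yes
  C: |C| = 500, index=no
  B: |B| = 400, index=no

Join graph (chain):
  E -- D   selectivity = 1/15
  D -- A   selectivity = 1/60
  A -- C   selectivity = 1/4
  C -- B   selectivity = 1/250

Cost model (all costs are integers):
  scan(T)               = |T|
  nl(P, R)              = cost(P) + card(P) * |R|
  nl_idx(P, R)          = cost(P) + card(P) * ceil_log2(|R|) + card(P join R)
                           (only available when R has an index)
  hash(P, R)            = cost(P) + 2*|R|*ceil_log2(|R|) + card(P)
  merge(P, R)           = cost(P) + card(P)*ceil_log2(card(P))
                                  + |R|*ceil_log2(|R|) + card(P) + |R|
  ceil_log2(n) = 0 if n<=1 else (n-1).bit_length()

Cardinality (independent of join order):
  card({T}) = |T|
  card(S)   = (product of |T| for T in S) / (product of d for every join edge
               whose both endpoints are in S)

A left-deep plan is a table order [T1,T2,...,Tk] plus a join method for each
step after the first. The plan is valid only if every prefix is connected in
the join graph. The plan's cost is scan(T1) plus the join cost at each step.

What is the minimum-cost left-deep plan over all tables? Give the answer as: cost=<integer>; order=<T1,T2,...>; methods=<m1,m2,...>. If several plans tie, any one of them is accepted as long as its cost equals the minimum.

cost=109640; order=C,B,A,D,E; methods=hash,hash,hash,hash

Selinger DP (subsets sized 1..n):
  {E}: scan cost=60, card=60
  {D}: scan cost=400, card=400
  {A}: scan cost=60, card=60
  {C}: scan cost=500, card=500
  {B}: scan cost=400, card=400
  {DE}: card=1600; try (E,hash)→1520, (E,nl_idx)→4400, (D,merge)→4480, (E,merge)→4820, (D,hash)→7320, (D,nl)→24060 …(+1); best=1520 via (E,hash)
  {AD}: card=400; try (A,hash)→1520, (A,nl_idx)→3200, (D,merge)→4480, (A,merge)→4820, (D,hash)→7320, (D,nl)→24060 …(+1); best=1520 via (A,hash)
  {AC}: card=7500; try (A,hash)→1720, (C,merge)→5480, (A,merge)→5920, (C,hash)→9120, (A,nl_idx)→11000, (C,nl)→30060 …(+1); best=1720 via (A,hash)
  {BC}: card=800; try (B,hash)→8200, (C,merge)→9400, (B,merge)→9500, (C,hash)→9800, (C,nl)→200400, (B,nl)→200500; best=8200 via (B,hash)
  {ADE}: card=1600; try (E,hash)→2640, (A,hash)→3840, (E,nl_idx)→5520, (E,merge)→5940, (A,nl_idx)→12720, (A,merge)→21140 …(+2); best=2640 via (E,hash)
  {ACD}: card=50000; try (C,merge)→10520, (C,hash)→10920, (D,hash)→16420, (D,merge)→110720, (C,nl)→201520, (D,nl)→3001720; best=10520 via (C,merge)
  {ABC}: card=12000; try (A,hash)→9720, (B,hash)→16420, (A,merge)→17420, (A,nl_idx)→25000, (A,nl)→56200, (B,merge)→110720 …(+1); best=9720 via (A,hash)
  {ACDE}: card=200000; try (C,hash)→13240, (C,merge)→26840, (E,hash)→61240, (E,nl_idx)→510520, (C,nl)→802640, (E,merge)→860940 …(+1); best=13240 via (C,hash)
  {ABCD}: card=80000; try (D,hash)→28920, (B,hash)→67720, (D,merge)→193720, (B,merge)→864520, (D,nl)→4809720, (B,nl)→20010520; best=28920 via (D,hash)
  {ABCDE}: card=320000; try (E,hash)→109640, (B,hash)→220440, (E,nl_idx)→828920, (E,merge)→1469340, (B,merge)→3817240, (E,nl)→4828920 …(+1); best=109640 via (E,hash)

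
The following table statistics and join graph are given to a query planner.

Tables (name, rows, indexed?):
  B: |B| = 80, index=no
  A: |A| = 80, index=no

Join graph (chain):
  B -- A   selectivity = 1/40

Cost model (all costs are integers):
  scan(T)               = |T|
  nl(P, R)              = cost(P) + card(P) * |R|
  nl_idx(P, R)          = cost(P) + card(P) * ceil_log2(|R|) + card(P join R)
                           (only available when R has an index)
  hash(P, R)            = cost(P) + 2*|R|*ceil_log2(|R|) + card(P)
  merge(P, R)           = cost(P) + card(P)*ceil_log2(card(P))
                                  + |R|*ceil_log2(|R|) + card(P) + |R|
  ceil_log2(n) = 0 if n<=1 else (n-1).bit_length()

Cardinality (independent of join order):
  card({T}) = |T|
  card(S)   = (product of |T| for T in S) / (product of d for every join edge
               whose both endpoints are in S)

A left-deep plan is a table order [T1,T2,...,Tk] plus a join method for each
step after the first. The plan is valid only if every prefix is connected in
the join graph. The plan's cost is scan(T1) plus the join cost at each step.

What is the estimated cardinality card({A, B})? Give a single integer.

160

Tables in S: A(80), B(80)
Edges inside S: B-A(d=40)
numerator = 80 * 80 = 6400
denominator = 40 = 40
card(S) = 6400 / 40 = 160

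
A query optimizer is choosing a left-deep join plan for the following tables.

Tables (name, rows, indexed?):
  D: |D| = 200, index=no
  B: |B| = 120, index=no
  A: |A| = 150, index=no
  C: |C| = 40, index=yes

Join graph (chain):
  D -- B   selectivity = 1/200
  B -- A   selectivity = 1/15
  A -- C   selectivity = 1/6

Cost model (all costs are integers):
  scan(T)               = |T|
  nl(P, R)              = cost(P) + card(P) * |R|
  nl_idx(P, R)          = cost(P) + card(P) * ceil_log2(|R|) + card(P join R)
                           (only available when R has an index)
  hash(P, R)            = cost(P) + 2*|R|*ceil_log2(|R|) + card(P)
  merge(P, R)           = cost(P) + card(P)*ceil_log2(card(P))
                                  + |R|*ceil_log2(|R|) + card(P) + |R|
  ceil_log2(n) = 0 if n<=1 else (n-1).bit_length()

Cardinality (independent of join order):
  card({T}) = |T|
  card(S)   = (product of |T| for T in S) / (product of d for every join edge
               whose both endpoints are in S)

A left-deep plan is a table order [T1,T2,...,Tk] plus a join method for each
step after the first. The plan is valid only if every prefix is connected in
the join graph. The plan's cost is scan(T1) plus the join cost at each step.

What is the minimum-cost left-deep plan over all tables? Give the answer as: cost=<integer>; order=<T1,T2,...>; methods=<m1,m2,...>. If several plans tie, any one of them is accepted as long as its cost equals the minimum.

cost=6070; order=D,B,A,C; methods=hash,merge,hash

Selinger DP (subsets sized 1..n):
  {D}: scan cost=200, card=200
  {B}: scan cost=120, card=120
  {A}: scan cost=150, card=150
  {C}: scan cost=40, card=40
  {BD}: card=120; try (B,hash)→2080, (D,merge)→2880, (B,merge)→2960, (D,hash)→3440, (D,nl)→24120, (B,nl)→24200; best=2080 via (B,hash)
  {AB}: card=1200; try (B,hash)→1980, (A,merge)→2430, (B,merge)→2460, (A,hash)→2640, (A,nl)→18120, (B,nl)→18150; best=1980 via (B,hash)
  {AC}: card=1000; try (C,hash)→780, (A,merge)→1670, (C,merge)→1780, (C,nl_idx)→2050, (A,hash)→2480, (A,nl)→6040 …(+1); best=780 via (C,hash)
  {ABD}: card=1200; try (A,merge)→4390, (A,hash)→4600, (D,hash)→6380, (D,merge)→18180, (A,nl)→20080, (D,nl)→241980; best=4390 via (A,merge)
  {ABC}: card=8000; try (B,hash)→3460, (C,hash)→3660, (B,merge)→12740, (C,merge)→16660, (C,nl_idx)→17180, (C,nl)→49980 …(+1); best=3460 via (B,hash)
  {ABCD}: card=8000; try (C,hash)→6070, (D,hash)→14660, (C,merge)→19070, (C,nl_idx)→19590, (C,nl)→52390, (D,merge)→117260 …(+1); best=6070 via (C,hash)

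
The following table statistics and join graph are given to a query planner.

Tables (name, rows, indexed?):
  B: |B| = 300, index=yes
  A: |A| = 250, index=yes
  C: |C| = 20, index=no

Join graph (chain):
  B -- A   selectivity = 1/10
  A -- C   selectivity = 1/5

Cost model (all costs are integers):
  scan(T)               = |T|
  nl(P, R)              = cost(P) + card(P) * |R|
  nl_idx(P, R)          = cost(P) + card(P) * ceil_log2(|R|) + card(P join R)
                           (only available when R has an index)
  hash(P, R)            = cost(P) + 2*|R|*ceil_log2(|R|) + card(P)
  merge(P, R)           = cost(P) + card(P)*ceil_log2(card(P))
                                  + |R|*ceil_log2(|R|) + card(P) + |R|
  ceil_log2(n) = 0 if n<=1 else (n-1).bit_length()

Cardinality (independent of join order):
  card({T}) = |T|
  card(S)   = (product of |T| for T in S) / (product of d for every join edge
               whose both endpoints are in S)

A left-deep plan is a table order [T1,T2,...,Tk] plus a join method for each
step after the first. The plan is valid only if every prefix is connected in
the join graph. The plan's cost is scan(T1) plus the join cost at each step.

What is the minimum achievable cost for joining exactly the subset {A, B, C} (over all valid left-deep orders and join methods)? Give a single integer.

Selinger DP over subsets of {A,B,C}:
  {B}: scan cost=300, card=300
  {A}: scan cost=250, card=250
  {C}: scan cost=20, card=20
  {AB}: card=7500; try (A,hash)→4600, (B,merge)→5500, (A,merge)→5550, (B,hash)→5900, (B,nl_idx)→10000, (A,nl_idx)→10200 …(+2); best=4600 via (A,hash)
  {AC}: card=1000; try (C,hash)→700, (A,nl_idx)→1180, (A,merge)→2390, (C,merge)→2620, (A,hash)→4040, (A,nl)→5020 …(+1); best=700 via (C,hash)
  {ABC}: card=30000; try (B,hash)→7100, (C,hash)→12300, (B,merge)→14700, (B,nl_idx)→39700, (C,merge)→109720, (C,nl)→154600 …(+1); best=7100 via (B,hash)

7100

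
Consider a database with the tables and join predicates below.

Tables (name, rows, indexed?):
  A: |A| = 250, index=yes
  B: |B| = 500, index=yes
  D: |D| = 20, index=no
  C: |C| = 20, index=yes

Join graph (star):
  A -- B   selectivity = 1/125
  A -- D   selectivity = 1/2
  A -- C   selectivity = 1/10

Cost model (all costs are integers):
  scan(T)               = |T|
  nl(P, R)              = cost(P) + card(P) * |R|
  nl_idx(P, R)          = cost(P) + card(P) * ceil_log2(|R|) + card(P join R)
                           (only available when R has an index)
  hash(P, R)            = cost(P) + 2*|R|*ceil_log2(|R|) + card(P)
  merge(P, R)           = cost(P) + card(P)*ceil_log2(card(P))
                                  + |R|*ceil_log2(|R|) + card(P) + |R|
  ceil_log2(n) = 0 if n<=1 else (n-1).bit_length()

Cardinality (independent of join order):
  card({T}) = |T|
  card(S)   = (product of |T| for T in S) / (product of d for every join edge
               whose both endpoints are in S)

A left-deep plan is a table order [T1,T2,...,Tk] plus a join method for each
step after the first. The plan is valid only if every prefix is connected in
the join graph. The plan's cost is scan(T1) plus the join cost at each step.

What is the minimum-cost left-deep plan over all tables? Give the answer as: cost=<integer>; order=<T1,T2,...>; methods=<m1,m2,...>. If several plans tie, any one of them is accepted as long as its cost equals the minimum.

cost=6900; order=A,B,C,D; methods=nl_idx,hash,hash

Selinger DP (subsets sized 1..n):
  {A}: scan cost=250, card=250
  {B}: scan cost=500, card=500
  {D}: scan cost=20, card=20
  {C}: scan cost=20, card=20
  {AB}: card=1000; try (B,nl_idx)→3500, (A,hash)→5000, (A,nl_idx)→5500, (B,merge)→7500, (A,merge)→7750, (B,hash)→9500 …(+2); best=3500 via (B,nl_idx)
  {AD}: card=2500; try (D,hash)→700, (A,merge)→2390, (D,merge)→2620, (A,nl_idx)→2680, (A,hash)→4040, (A,nl)→5020 …(+1); best=700 via (D,hash)
  {AC}: card=500; try (A,nl_idx)→680, (C,hash)→700, (C,nl_idx)→2000, (A,merge)→2390, (C,merge)→2620, (A,hash)→4040 …(+2); best=680 via (A,nl_idx)
  {ABD}: card=10000; try (D,hash)→4700, (B,hash)→12200, (D,merge)→14620, (D,nl)→23500, (B,nl_idx)→33200, (B,merge)→38200 …(+1); best=4700 via (D,hash)
  {ABC}: card=2000; try (C,hash)→4700, (B,nl_idx)→7180, (B,hash)→10180, (C,nl_idx)→10500, (B,merge)→10680, (C,merge)→14620 …(+2); best=4700 via (C,hash)
  {ACD}: card=5000; try (D,hash)→1380, (C,hash)→3400, (D,merge)→5800, (D,nl)→10680, (C,nl_idx)→18200, (C,merge)→33320 …(+1); best=1380 via (D,hash)
  {ABCD}: card=20000; try (D,hash)→6900, (C,hash)→14900, (B,hash)→15380, (D,merge)→28820, (D,nl)→44700, (B,nl_idx)→66380 …(+5); best=6900 via (D,hash)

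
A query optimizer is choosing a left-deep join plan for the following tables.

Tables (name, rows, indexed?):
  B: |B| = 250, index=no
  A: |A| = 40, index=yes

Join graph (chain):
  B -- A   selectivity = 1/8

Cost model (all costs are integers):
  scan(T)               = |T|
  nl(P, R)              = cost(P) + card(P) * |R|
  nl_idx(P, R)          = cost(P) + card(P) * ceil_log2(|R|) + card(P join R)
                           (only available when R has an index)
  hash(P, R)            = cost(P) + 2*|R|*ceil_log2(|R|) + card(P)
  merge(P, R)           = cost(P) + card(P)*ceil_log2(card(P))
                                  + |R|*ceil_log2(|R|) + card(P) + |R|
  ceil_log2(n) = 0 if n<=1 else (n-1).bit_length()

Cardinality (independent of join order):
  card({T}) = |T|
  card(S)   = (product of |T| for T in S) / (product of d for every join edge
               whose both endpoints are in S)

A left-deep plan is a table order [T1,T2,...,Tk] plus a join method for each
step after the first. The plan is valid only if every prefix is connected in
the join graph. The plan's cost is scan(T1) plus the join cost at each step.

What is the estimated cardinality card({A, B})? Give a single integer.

Tables in S: A(40), B(250)
Edges inside S: B-A(d=8)
numerator = 40 * 250 = 10000
denominator = 8 = 8
card(S) = 10000 / 8 = 1250

1250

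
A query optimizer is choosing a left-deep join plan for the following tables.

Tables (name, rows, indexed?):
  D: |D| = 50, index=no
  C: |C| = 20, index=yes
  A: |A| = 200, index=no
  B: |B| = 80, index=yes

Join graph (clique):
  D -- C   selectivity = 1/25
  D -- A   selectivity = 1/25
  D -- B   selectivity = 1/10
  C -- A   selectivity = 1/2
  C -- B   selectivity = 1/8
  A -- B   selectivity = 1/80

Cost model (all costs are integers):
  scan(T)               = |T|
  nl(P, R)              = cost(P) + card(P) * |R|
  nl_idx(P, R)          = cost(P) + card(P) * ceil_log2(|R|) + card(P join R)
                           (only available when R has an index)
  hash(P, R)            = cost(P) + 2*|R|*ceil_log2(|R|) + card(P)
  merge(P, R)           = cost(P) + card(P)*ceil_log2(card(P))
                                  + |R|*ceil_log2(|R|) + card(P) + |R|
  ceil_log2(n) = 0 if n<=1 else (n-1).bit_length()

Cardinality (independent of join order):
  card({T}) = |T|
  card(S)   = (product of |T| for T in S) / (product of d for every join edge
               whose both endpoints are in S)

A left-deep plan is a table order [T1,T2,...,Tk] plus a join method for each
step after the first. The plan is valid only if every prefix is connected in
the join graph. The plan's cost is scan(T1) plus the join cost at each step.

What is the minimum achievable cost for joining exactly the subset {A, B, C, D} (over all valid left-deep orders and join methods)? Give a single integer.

2522

Selinger DP over subsets of {A,B,C,D}:
  {D}: scan cost=50, card=50
  {C}: scan cost=20, card=20
  {A}: scan cost=200, card=200
  {B}: scan cost=80, card=80
  {CD}: card=40; try (C,hash)→300, (C,nl_idx)→340, (D,merge)→490, (C,merge)→520, (D,hash)→640, (D,nl)→1020 …(+1); best=300 via (C,hash)
  {AD}: card=400; try (D,hash)→1000, (A,merge)→2200, (D,merge)→2350, (A,hash)→3300, (A,nl)→10050, (D,nl)→10200; best=1000 via (D,hash)
  {BD}: card=400; try (D,hash)→760, (B,nl_idx)→800, (B,merge)→1040, (D,merge)→1070, (B,hash)→1220, (B,nl)→4050 …(+1); best=760 via (D,hash)
  {AC}: card=2000; try (C,hash)→600, (A,merge)→1940, (C,merge)→2120, (C,nl_idx)→3200, (A,hash)→3240, (A,nl)→4020 …(+1); best=600 via (C,hash)
  {BC}: card=200; try (C,hash)→360, (B,nl_idx)→360, (C,nl_idx)→680, (B,merge)→780, (C,merge)→840, (B,hash)→1160 …(+2); best=360 via (C,hash)
  {AB}: card=200; try (B,hash)→1520, (B,nl_idx)→1800, (A,merge)→2520, (B,merge)→2640, (A,hash)→3360, (A,nl)→16080 …(+1); best=1520 via (B,hash)
  {ACD}: card=160; try (C,hash)→1600, (A,merge)→2380, (C,nl_idx)→3160, (D,hash)→3200, (A,hash)→3540, (C,merge)→5120 …(+4); best=1600 via (C,hash)
  {BCD}: card=40; try (B,nl_idx)→620, (D,hash)→1160, (B,merge)→1220, (C,hash)→1360, (B,hash)→1460, (D,merge)→2510 …(+5); best=620 via (B,nl_idx)
  {ABD}: card=40; try (D,hash)→2320, (B,hash)→2520, (D,merge)→3670, (B,nl_idx)→3840, (A,hash)→4360, (B,merge)→5640 …(+4); best=2320 via (D,hash)
  {ABC}: card=250; try (C,hash)→1920, (C,nl_idx)→2770, (C,merge)→3440, (B,hash)→3720, (A,hash)→3760, (A,merge)→3960 …(+5); best=1920 via (C,hash)
  {ABCD}: card=2; try (C,nl_idx)→2522, (C,hash)→2560, (A,merge)→2700, (C,merge)→2720, (B,nl_idx)→2722, (D,hash)→2770 …(+8); best=2522 via (C,nl_idx)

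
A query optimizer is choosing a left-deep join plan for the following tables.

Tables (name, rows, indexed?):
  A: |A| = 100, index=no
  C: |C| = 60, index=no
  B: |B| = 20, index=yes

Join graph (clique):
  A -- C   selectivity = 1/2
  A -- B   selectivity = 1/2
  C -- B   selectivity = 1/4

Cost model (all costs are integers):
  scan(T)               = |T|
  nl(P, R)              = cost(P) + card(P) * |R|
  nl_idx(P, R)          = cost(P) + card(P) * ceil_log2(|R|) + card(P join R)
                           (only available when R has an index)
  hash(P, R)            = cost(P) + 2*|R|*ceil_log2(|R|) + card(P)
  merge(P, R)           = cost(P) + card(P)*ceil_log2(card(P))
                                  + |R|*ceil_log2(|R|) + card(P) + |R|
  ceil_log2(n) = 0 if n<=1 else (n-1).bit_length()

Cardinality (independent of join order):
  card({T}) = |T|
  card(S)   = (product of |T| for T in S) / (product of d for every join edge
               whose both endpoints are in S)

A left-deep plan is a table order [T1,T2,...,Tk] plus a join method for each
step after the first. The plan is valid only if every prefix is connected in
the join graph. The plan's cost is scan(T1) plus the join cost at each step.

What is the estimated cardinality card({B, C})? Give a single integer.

Tables in S: B(20), C(60)
Edges inside S: C-B(d=4)
numerator = 20 * 60 = 1200
denominator = 4 = 4
card(S) = 1200 / 4 = 300

300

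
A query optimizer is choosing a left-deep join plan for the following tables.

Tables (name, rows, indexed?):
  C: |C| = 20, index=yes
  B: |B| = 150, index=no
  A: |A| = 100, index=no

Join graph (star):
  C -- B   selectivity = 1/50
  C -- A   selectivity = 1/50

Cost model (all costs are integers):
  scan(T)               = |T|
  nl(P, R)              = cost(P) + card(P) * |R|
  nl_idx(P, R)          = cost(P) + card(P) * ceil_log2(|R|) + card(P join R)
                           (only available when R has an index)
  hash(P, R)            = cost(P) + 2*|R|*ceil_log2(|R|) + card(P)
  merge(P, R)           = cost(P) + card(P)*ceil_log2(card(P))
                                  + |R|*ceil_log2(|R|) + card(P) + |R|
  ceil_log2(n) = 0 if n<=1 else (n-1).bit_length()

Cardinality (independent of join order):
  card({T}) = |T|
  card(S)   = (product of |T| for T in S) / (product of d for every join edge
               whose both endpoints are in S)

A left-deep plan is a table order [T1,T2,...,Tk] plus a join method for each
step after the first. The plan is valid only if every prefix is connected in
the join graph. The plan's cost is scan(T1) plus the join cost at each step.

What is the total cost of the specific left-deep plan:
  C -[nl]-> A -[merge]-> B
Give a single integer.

step 1: scan C: cost=20, card=20
step 2: join A via nl
    card(P join A) = 20*100/(50) = 40
    cost = 20 + 20*100 = 2020
step 3: join B via merge
    card(P join B) = 40*150/(50) = 120
    cost = 2020 + 40*6 + 150*8 + 40 + 150 = 3650

3650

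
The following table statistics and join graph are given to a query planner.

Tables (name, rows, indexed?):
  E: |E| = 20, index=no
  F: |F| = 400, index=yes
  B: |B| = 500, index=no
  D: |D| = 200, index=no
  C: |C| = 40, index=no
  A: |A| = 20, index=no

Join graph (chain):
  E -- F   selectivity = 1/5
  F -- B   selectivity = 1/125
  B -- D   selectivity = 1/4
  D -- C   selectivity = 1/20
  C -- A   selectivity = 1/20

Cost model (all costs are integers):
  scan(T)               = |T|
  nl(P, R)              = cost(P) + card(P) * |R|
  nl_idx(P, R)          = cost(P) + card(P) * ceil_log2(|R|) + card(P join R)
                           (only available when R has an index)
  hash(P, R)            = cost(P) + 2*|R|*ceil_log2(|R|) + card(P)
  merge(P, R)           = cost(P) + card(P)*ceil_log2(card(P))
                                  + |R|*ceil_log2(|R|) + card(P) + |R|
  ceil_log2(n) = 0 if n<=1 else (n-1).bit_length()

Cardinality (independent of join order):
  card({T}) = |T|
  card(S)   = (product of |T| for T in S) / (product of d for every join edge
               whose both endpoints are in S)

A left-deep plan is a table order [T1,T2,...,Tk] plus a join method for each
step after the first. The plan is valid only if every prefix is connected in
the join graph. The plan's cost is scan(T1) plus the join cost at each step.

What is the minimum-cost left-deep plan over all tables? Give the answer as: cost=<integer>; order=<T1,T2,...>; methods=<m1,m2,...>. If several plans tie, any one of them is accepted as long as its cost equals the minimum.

Selinger DP (subsets sized 1..n):
  {E}: scan cost=20, card=20
  {F}: scan cost=400, card=400
  {B}: scan cost=500, card=500
  {D}: scan cost=200, card=200
  {C}: scan cost=40, card=40
  {A}: scan cost=20, card=20
  {EF}: card=1600; try (E,hash)→1000, (F,nl_idx)→1800, (F,merge)→4140, (E,merge)→4520, (F,hash)→7240, (F,nl)→8020 …(+1); best=1000 via (E,hash)
  {BF}: card=1600; try (F,nl_idx)→6600, (F,hash)→8200, (B,merge)→9400, (F,merge)→9500, (B,hash)→9800, (B,nl)→200400 …(+1); best=6600 via (F,nl_idx)
  {BD}: card=25000; try (D,hash)→4200, (B,merge)→7000, (D,merge)→7300, (B,hash)→9400, (B,nl)→100200, (D,nl)→100500; best=4200 via (D,hash)
  {CD}: card=400; try (C,hash)→880, (D,merge)→2120, (C,merge)→2280, (D,hash)→3280, (D,nl)→8040, (C,nl)→8200; best=880 via (C,hash)
  {AC}: card=40; try (A,hash)→280, (C,merge)→420, (A,merge)→440, (C,hash)→520, (C,nl)→820, (A,nl)→840; best=280 via (A,hash)
  {BEF}: card=6400; try (E,hash)→8400, (B,hash)→11600, (B,merge)→25200, (E,merge)→25920, (E,nl)→38600, (B,nl)→801000; best=8400 via (E,hash)
  {BDF}: card=80000; try (D,hash)→11400, (D,merge)→27600, (F,hash)→36400, (F,nl_idx)→309200, (D,nl)→326600, (F,merge)→408200 …(+1); best=11400 via (D,hash)
  {BCD}: card=50000; try (B,merge)→9880, (B,hash)→10280, (C,hash)→29680, (B,nl)→200880, (C,merge)→404480, (C,nl)→1004200; best=9880 via (B,merge)
  {ACD}: card=400; try (A,hash)→1480, (D,merge)→2360, (D,hash)→3520, (A,merge)→5000, (D,nl)→8280, (A,nl)→8880; best=1480 via (A,hash)
  {BDEF}: card=320000; try (D,hash)→18000, (E,hash)→91600, (D,merge)→99800, (D,nl)→1288400, (E,merge)→1451520, (E,nl)→1611400; best=18000 via (D,hash)
  {BCDF}: card=160000; try (F,hash)→67080, (C,hash)→91880, (F,nl_idx)→619880, (F,merge)→863880, (C,merge)→1451680, (C,nl)→3211400 …(+1); best=67080 via (F,hash)
  {ABCD}: card=50000; try (B,merge)→10480, (B,hash)→10880, (A,hash)→60080, (B,nl)→201480, (A,merge)→860000, (A,nl)→1009880; best=10480 via (B,merge)
  {BCDEF}: card=640000; try (E,hash)→227280, (C,hash)→338480, (E,merge)→3107200, (E,nl)→3267080, (C,merge)→6418280, (C,nl)→12818000; best=227280 via (E,hash)
  {ABCDF}: card=160000; try (F,hash)→67680, (A,hash)→227280, (F,nl_idx)→620480, (F,merge)→864480, (A,merge)→3107200, (A,nl)→3267080 …(+1); best=67680 via (F,hash)
  {ABCDEF}: card=640000; try (E,hash)→227880, (A,hash)→867480, (E,merge)→3107800, (E,nl)→3267680, (A,nl)→13027280, (A,merge)→13667400; best=227880 via (E,hash)

cost=227880; order=D,C,A,B,F,E; methods=hash,hash,merge,hash,hash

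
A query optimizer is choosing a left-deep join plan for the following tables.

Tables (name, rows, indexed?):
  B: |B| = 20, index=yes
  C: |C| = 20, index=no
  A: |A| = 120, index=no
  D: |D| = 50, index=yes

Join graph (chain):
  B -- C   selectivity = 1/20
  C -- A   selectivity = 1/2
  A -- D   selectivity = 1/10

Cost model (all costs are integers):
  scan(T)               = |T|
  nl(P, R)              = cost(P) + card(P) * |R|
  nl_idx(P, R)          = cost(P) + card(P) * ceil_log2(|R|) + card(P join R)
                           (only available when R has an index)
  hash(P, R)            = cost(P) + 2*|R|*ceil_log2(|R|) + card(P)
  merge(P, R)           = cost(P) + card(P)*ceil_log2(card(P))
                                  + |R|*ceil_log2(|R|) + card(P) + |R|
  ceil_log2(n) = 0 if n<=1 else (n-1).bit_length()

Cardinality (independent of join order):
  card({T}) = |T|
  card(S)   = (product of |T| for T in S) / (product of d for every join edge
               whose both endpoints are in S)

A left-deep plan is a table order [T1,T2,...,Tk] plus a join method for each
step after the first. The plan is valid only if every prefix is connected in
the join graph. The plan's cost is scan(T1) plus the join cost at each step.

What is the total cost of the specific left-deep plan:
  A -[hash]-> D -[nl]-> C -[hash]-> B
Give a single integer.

19040

step 1: scan A: cost=120, card=120
step 2: join D via hash
    card(P join D) = 120*50/(10) = 600
    cost = 120 + 2*50*6 + 120 = 840
step 3: join C via nl
    card(P join C) = 600*20/(2) = 6000
    cost = 840 + 600*20 = 12840
step 4: join B via hash
    card(P join B) = 6000*20/(20) = 6000
    cost = 12840 + 2*20*5 + 6000 = 19040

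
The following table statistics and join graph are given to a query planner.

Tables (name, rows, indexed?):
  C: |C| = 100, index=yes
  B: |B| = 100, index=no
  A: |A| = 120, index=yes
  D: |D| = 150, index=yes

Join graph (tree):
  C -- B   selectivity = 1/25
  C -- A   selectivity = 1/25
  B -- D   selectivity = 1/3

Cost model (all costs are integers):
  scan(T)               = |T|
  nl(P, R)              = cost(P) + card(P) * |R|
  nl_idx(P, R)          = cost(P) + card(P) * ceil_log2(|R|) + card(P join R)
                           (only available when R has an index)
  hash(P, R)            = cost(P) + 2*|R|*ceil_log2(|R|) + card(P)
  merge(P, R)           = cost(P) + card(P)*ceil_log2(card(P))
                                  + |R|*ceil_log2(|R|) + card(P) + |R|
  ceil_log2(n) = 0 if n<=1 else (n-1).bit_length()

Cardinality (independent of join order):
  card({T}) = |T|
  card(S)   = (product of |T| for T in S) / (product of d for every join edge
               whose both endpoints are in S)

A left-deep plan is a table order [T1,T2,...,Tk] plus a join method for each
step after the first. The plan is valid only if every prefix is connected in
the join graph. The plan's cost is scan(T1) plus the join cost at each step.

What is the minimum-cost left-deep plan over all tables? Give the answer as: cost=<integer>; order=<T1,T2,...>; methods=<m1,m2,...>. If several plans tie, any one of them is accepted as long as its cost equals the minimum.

Selinger DP (subsets sized 1..n):
  {C}: scan cost=100, card=100
  {B}: scan cost=100, card=100
  {A}: scan cost=120, card=120
  {D}: scan cost=150, card=150
  {BC}: card=400; try (C,nl_idx)→1200, (C,hash)→1600, (B,hash)→1600, (C,merge)→1700, (B,merge)→1700, (C,nl)→10100 …(+1); best=1200 via (C,nl_idx)
  {AC}: card=480; try (A,nl_idx)→1280, (C,nl_idx)→1440, (C,hash)→1640, (A,merge)→1860, (C,merge)→1880, (A,hash)→1880 …(+2); best=1280 via (A,nl_idx)
  {BD}: card=5000; try (B,hash)→1700, (D,merge)→2250, (B,merge)→2300, (D,hash)→2600, (D,nl_idx)→5900, (D,nl)→15100 …(+1); best=1700 via (B,hash)
  {ABC}: card=1920; try (B,hash)→3160, (A,hash)→3280, (A,nl_idx)→5920, (A,merge)→6160, (B,merge)→6880, (A,nl)→49200 …(+1); best=3160 via (B,hash)
  {BCD}: card=20000; try (D,hash)→4000, (D,merge)→6550, (C,hash)→8100, (D,nl_idx)→24400, (C,nl_idx)→56700, (D,nl)→61200 …(+2); best=4000 via (D,hash)
  {ABCD}: card=96000; try (D,hash)→7480, (A,hash)→25680, (D,merge)→27550, (D,nl_idx)→114520, (A,nl_idx)→240000, (D,nl)→291160 …(+2); best=7480 via (D,hash)

cost=7480; order=C,A,B,D; methods=nl_idx,hash,hash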